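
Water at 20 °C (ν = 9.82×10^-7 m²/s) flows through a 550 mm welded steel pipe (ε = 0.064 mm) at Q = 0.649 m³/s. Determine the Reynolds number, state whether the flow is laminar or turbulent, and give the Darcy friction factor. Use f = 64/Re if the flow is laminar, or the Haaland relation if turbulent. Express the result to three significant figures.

Re ≈ 1.53×10^6; turbulent; f ≈ 0.0132

V = 4Q/(πD²) = 2.732 m/s
Re = VD/ν = 2.732·0.550/9.82×10^-7 = 1.53×10^6
Re > 4000 → turbulent; ε/D = 1.16×10^-4
Haaland: f = 0.01319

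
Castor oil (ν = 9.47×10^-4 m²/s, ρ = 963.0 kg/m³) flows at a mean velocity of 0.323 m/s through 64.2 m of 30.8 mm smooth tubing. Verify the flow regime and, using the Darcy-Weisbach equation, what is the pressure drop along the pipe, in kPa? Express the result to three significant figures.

Δp ≈ 638 kPa

Re = VD/ν = 0.323·0.03080/9.47×10^-4 = 10.5 → laminar (Re < 2300)
f = 64/Re = 6.092
h_f = f(L/D)V²/(2g) = 6.092·(64.2/0.03080)·0.323²/(2·9.81) = 67.53 m
Δp = ρg·h_f = 963.0·9.81·67.53 = 637.9 kPa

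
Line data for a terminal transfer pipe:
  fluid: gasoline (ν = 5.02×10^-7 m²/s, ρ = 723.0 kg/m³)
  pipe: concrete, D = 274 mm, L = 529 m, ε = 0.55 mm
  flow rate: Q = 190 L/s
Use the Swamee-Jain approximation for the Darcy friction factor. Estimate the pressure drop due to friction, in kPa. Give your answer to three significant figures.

Δp ≈ 171 kPa

V = 4Q/(πD²) = 4·0.190/(π·0.274²) = 3.222 m/s
Re = VD/ν = 3.222·0.274/5.02×10^-7 = 1.76×10^6 → turbulent
ε/D = 0.55/274 = 0.00201
Swamee-Jain: f = 0.02360
h_f = f(L/D)V²/(2g) = 0.02360·(529/0.274)·3.222²/(2·9.81) = 24.11 m
Δp = ρg·h_f = 723.0·9.81·24.11 = 171.0 kPa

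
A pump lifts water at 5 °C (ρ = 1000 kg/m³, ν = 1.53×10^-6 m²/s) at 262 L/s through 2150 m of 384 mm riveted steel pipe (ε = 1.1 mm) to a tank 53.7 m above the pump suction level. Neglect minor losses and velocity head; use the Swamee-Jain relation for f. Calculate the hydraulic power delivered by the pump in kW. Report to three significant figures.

P_hyd ≈ 236 kW

V = 4Q/(πD²) = 2.262 m/s; Re = 5.68×10^5; ε/D = 0.00286; f = 0.02618
h_f = f(L/D)V²/2g = 38.23 m
Total head H = z + h_f = 53.7 + 38.23 = 91.93 m
P_hyd = ρgQH = 1000·9.81·0.262·91.93 = 236.3 kW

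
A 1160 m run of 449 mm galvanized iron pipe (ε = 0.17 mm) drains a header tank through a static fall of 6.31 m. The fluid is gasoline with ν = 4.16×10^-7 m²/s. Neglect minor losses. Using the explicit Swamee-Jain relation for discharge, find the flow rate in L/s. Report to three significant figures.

Q ≈ 274 L/s

Swamee-Jain (Type II): Q = -0.965·√(gD⁵h_f/L)·ln[ε/(3.7D) + √(3.17ν²L/(gD³h_f))]
√(gD⁵h_f/L) = √(9.81·0.449⁵·6.31/1160) = 0.03121
ε/(3.7D) = 1.02×10^-4; √(3.17ν²L/(gD³h_f)) = 1.07×10^-5
Q = -0.965·0.03121·ln(1.130×10^-4) = 0.2737 m³/s
Check: V = 1.73 m/s, Re = 1.87×10^6, f = 0.01612, h_f = 6.34 m ≈ 6.31 m ✓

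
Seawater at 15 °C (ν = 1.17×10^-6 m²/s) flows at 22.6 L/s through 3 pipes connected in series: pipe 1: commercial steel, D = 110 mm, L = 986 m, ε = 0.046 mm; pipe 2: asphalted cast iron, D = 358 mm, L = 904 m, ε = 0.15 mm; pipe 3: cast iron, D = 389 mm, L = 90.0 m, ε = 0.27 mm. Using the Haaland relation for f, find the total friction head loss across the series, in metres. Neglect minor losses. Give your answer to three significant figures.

H ≈ 46.7 m

Pipe 1: V = 2.378 m/s, Re = 2.24×10^5, ε/D = 4.18×10^-4, f = 0.01801, h_1 = f(L/D)V²/2g = 46.53 m
Pipe 2: V = 0.2245 m/s, Re = 6.87×10^4, ε/D = 4.19×10^-4, f = 0.02085, h_2 = f(L/D)V²/2g = 0.1353 m
Pipe 3: V = 0.1902 m/s, Re = 6.32×10^4, ε/D = 6.94×10^-4, f = 0.02207, h_3 = f(L/D)V²/2g = 0.009411 m
Series → Q common, losses add: H = Σh = 46.67 m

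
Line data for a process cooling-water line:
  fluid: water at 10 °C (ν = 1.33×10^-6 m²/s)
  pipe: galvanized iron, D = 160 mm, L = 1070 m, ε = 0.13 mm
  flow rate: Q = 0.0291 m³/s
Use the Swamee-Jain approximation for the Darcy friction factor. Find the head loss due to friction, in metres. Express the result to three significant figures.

V = 4Q/(πD²) = 4·0.0291/(π·0.160²) = 1.447 m/s
Re = VD/ν = 1.447·0.160/1.33×10^-6 = 1.74×10^5 → turbulent
ε/D = 0.13/160 = 8.13×10^-4
Swamee-Jain: f = 0.02062
h_f = f(L/D)V²/(2g) = 0.02062·(1070/0.160)·1.447²/(2·9.81) = 14.72 m

h_f ≈ 14.7 m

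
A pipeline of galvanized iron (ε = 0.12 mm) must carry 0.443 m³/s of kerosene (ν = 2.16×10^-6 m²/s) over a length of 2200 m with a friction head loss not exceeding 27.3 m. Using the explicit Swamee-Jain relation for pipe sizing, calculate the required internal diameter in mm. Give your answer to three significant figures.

D ≈ 467 mm

Swamee-Jain (Type III): D = 0.66·[ε^1.25·(LQ²/(gh_f))^4.75 + ν·Q^9.4·(L/(gh_f))^5.2]^0.04
LQ²/(gh_f) = 1.612; L/(gh_f) = 8.215
Term 1 = ε^1.25·(…)^4.75 = 1.21×10^-4; Term 2 = ν·Q^9.4·(…)^5.2 = 5.84×10^-5
D = 0.66·(1.21×10^-4 + 5.84×10^-5)^0.04 = 0.4674 m = 467 mm
Check: V = 2.58 m/s, Re = 5.59×10^5, f = 0.01589, h_f = 25.4 m ≈ 27.3 m ✓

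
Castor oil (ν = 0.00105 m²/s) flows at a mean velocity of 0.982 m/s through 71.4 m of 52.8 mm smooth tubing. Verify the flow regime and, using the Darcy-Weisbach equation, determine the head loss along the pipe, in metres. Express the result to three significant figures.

h_f ≈ 86.1 m

Re = VD/ν = 0.982·0.05280/0.00105 = 49.4 → laminar (Re < 2300)
f = 64/Re = 1.296
h_f = f(L/D)V²/(2g) = 1.296·(71.4/0.05280)·0.982²/(2·9.81) = 86.14 m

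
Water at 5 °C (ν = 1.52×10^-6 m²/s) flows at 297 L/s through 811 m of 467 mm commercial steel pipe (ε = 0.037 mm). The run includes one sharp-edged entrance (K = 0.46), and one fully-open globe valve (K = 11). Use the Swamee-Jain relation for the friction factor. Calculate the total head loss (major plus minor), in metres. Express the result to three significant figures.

V = 4Q/(πD²) = 1.734 m/s; V²/2g = 0.1532 m
Re = 5.33×10^5, ε/D = 7.92×10^-5 → f = 0.01411 (Swamee-Jain)
Major: h_f = f(L/D)·V²/2g = 0.01411·1737·0.1532 = 3.754 m
Minor: ΣK = 11.5; h_m = ΣK·V²/2g = 1.756 m
Total H_L = 3.754 + 1.756 = 5.510 m

H_L ≈ 5.51 m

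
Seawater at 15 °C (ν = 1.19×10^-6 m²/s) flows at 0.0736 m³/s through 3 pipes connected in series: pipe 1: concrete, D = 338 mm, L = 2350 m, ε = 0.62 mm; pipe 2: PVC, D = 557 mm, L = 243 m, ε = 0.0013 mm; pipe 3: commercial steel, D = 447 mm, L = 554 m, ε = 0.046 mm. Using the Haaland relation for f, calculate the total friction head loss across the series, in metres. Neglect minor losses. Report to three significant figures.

Pipe 1: V = 0.8203 m/s, Re = 2.33×10^5, ε/D = 0.00183, f = 0.02366, h_1 = f(L/D)V²/2g = 5.640 m
Pipe 2: V = 0.3020 m/s, Re = 1.41×10^5, ε/D = 2.33×10^-6, f = 0.01661, h_2 = f(L/D)V²/2g = 0.03370 m
Pipe 3: V = 0.4690 m/s, Re = 1.76×10^5, ε/D = 1.03×10^-4, f = 0.01654, h_3 = f(L/D)V²/2g = 0.2299 m
Series → Q common, losses add: H = Σh = 5.904 m

H ≈ 5.90 m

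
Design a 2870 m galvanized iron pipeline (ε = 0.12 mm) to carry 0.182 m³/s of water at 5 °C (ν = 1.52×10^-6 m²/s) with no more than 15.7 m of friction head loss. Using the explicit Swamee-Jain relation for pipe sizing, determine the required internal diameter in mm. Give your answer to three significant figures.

Swamee-Jain (Type III): D = 0.66·[ε^1.25·(LQ²/(gh_f))^4.75 + ν·Q^9.4·(L/(gh_f))^5.2]^0.04
LQ²/(gh_f) = 0.6172; L/(gh_f) = 18.63
Term 1 = ε^1.25·(…)^4.75 = 1.27×10^-6; Term 2 = ν·Q^9.4·(…)^5.2 = 6.79×10^-7
D = 0.66·(1.27×10^-6 + 6.79×10^-7)^0.04 = 0.3901 m = 390 mm
Check: V = 1.52 m/s, Re = 3.91×10^5, f = 0.01673, h_f = 14.6 m ≈ 15.7 m ✓

D ≈ 390 mm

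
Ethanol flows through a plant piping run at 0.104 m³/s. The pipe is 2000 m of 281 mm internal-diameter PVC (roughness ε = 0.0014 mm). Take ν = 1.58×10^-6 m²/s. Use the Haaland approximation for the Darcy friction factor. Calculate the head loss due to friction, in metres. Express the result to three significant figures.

h_f ≈ 14.7 m

V = 4Q/(πD²) = 4·0.104/(π·0.281²) = 1.677 m/s
Re = VD/ν = 1.677·0.281/1.58×10^-6 = 2.98×10^5 → turbulent
ε/D = 0.0014/281 = 4.98×10^-6
Haaland: f = 0.01440
h_f = f(L/D)V²/(2g) = 0.01440·(2000/0.281)·1.677²/(2·9.81) = 14.69 m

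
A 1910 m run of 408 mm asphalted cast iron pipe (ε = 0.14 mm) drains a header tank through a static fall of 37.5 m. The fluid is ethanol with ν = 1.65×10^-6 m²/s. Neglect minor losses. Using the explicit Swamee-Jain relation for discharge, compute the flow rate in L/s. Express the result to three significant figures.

Swamee-Jain (Type II): Q = -0.965·√(gD⁵h_f/L)·ln[ε/(3.7D) + √(3.17ν²L/(gD³h_f))]
√(gD⁵h_f/L) = √(9.81·0.408⁵·37.5/1910) = 0.04666
ε/(3.7D) = 9.27×10^-5; √(3.17ν²L/(gD³h_f)) = 2.57×10^-5
Q = -0.965·0.04666·ln(1.184×10^-4) = 0.4071 m³/s
Check: V = 3.11 m/s, Re = 7.70×10^5, f = 0.01631, h_f = 37.7 m ≈ 37.5 m ✓

Q ≈ 407 L/s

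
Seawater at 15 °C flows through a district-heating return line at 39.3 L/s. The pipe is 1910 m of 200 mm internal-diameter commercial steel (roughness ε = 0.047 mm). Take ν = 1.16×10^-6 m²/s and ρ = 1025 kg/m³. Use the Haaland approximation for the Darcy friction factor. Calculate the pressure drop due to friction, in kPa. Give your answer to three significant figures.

Δp ≈ 130 kPa

V = 4Q/(πD²) = 4·0.0393/(π·0.200²) = 1.251 m/s
Re = VD/ν = 1.251·0.200/1.16×10^-6 = 2.16×10^5 → turbulent
ε/D = 0.047/200 = 2.35×10^-4
Haaland: f = 0.01694
h_f = f(L/D)V²/(2g) = 0.01694·(1910/0.200)·1.251²/(2·9.81) = 12.91 m
Δp = ρg·h_f = 1025·9.81·12.91 = 129.8 kPa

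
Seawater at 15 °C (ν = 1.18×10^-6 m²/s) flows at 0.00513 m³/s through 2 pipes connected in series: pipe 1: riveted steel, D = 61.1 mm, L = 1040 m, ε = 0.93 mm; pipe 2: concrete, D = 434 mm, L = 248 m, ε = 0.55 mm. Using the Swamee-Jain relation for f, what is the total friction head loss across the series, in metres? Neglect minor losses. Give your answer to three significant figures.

H ≈ 119 m

Pipe 1: V = 1.750 m/s, Re = 9.06×10^4, ε/D = 0.0152, f = 0.04469, h_1 = f(L/D)V²/2g = 118.7 m
Pipe 2: V = 0.03468 m/s, Re = 1.28×10^4, ε/D = 0.00127, f = 0.03136, h_2 = f(L/D)V²/2g = 0.001098 m
Series → Q common, losses add: H = Σh = 118.7 m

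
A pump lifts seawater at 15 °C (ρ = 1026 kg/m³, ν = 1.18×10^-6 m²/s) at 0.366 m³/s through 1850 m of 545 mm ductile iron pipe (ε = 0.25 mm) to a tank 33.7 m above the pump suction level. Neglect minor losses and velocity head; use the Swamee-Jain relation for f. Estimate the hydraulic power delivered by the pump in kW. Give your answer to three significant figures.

V = 4Q/(πD²) = 1.569 m/s; Re = 7.25×10^5; ε/D = 4.59×10^-4; f = 0.01721
h_f = f(L/D)V²/2g = 7.330 m
Total head H = z + h_f = 33.7 + 7.330 = 41.03 m
P_hyd = ρgQH = 1026·9.81·0.366·41.03 = 151.1 kW

P_hyd ≈ 151 kW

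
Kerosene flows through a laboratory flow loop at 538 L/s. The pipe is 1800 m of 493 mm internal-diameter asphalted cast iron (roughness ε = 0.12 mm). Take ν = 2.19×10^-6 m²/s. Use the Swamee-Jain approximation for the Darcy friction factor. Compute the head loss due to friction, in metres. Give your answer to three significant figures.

h_f ≈ 23.1 m

V = 4Q/(πD²) = 4·0.538/(π·0.493²) = 2.818 m/s
Re = VD/ν = 2.818·0.493/2.19×10^-6 = 6.34×10^5 → turbulent
ε/D = 0.12/493 = 2.43×10^-4
Swamee-Jain: f = 0.01563
h_f = f(L/D)V²/(2g) = 0.01563·(1800/0.493)·2.818²/(2·9.81) = 23.11 m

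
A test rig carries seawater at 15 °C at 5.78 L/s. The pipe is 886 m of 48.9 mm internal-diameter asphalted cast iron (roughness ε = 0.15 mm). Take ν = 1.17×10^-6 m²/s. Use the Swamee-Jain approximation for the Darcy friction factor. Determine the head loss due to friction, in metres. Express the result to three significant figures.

V = 4Q/(πD²) = 4·0.00578/(π·0.0489²) = 3.078 m/s
Re = VD/ν = 3.078·0.0489/1.17×10^-6 = 1.29×10^5 → turbulent
ε/D = 0.15/48.9 = 0.00307
Swamee-Jain: f = 0.02757
h_f = f(L/D)V²/(2g) = 0.02757·(886/0.0489)·3.078²/(2·9.81) = 241.1 m

h_f ≈ 241 m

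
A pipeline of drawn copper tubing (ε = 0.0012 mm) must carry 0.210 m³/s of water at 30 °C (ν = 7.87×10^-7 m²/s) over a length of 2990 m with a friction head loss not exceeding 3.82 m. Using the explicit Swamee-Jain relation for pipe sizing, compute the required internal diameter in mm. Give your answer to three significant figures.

D ≈ 520 mm

Swamee-Jain (Type III): D = 0.66·[ε^1.25·(LQ²/(gh_f))^4.75 + ν·Q^9.4·(L/(gh_f))^5.2]^0.04
LQ²/(gh_f) = 3.519; L/(gh_f) = 79.79
Term 1 = ε^1.25·(…)^4.75 = 1.56×10^-5; Term 2 = ν·Q^9.4·(…)^5.2 = 0.00260
D = 0.66·(1.56×10^-5 + 0.00260)^0.04 = 0.5203 m = 520 mm
Check: V = 0.988 m/s, Re = 6.53×10^5, f = 0.01253, h_f = 3.58 m ≈ 3.82 m ✓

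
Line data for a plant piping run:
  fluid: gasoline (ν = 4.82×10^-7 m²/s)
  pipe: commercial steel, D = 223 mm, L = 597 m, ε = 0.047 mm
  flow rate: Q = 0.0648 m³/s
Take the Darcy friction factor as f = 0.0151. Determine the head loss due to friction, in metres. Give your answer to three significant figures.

h_f ≈ 5.67 m

V = 4Q/(πD²) = 4·0.0648/(π·0.223²) = 1.659 m/s
h_f = f(L/D)V²/(2g) = 0.01510·(597/0.223)·1.659²/(2·9.81) = 5.672 m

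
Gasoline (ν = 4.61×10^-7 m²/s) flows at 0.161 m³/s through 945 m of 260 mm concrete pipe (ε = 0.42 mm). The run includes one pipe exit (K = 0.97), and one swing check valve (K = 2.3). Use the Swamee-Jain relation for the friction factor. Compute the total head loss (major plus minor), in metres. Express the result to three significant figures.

H_L ≈ 39.6 m

V = 4Q/(πD²) = 3.032 m/s; V²/2g = 0.4687 m
Re = 1.71×10^6, ε/D = 0.00162 → f = 0.02233 (Swamee-Jain)
Major: h_f = f(L/D)·V²/2g = 0.02233·3635·0.4687 = 38.04 m
Minor: ΣK = 3.27; h_m = ΣK·V²/2g = 1.533 m
Total H_L = 38.04 + 1.533 = 39.57 m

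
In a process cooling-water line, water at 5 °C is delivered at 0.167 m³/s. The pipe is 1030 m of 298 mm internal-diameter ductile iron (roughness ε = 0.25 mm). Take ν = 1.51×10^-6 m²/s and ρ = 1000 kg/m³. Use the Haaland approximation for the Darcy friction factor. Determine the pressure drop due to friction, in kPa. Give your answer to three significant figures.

V = 4Q/(πD²) = 4·0.167/(π·0.298²) = 2.394 m/s
Re = VD/ν = 2.394·0.298/1.51×10^-6 = 4.73×10^5 → turbulent
ε/D = 0.25/298 = 8.39×10^-4
Haaland: f = 0.01948
h_f = f(L/D)V²/(2g) = 0.01948·(1030/0.298)·2.394²/(2·9.81) = 19.68 m
Δp = ρg·h_f = 1000·9.81·19.68 = 193.0 kPa

Δp ≈ 193 kPa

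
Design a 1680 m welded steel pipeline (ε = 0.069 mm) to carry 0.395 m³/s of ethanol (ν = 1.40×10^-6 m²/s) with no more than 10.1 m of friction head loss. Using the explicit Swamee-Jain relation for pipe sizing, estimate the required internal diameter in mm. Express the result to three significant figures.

Swamee-Jain (Type III): D = 0.66·[ε^1.25·(LQ²/(gh_f))^4.75 + ν·Q^9.4·(L/(gh_f))^5.2]^0.04
LQ²/(gh_f) = 2.646; L/(gh_f) = 16.96
Term 1 = ε^1.25·(…)^4.75 = 6.39×10^-4; Term 2 = ν·Q^9.4·(…)^5.2 = 5.58×10^-4
D = 0.66·(6.39×10^-4 + 5.58×10^-4)^0.04 = 0.5043 m = 504 mm
Check: V = 1.98 m/s, Re = 7.12×10^5, f = 0.01439, h_f = 9.56 m ≈ 10.1 m ✓

D ≈ 504 mm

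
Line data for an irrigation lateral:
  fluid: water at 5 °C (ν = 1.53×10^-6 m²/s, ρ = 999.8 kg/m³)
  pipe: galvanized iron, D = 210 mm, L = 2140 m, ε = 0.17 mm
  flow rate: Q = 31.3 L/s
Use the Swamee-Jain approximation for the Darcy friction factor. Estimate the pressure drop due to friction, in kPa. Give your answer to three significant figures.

Δp ≈ 88.2 kPa

V = 4Q/(πD²) = 4·0.0313/(π·0.210²) = 0.9037 m/s
Re = VD/ν = 0.9037·0.210/1.53×10^-6 = 1.24×10^5 → turbulent
ε/D = 0.17/210 = 8.10×10^-4
Swamee-Jain: f = 0.02120
h_f = f(L/D)V²/(2g) = 0.02120·(2140/0.210)·0.9037²/(2·9.81) = 8.993 m
Δp = ρg·h_f = 999.8·9.81·8.993 = 88.21 kPa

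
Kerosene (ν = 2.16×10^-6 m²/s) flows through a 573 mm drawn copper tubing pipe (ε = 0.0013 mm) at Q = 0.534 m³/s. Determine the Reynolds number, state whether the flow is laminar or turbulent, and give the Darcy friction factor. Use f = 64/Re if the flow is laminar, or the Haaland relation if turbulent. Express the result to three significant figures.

Re ≈ 5.49×10^5; turbulent; f ≈ 0.0129

V = 4Q/(πD²) = 2.071 m/s
Re = VD/ν = 2.071·0.573/2.16×10^-6 = 5.49×10^5
Re > 4000 → turbulent; ε/D = 2.27×10^-6
Haaland: f = 0.01287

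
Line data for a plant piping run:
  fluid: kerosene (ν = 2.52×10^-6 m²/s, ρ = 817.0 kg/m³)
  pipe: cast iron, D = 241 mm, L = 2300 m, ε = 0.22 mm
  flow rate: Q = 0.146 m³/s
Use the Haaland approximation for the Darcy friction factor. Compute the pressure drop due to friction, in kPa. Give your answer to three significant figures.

Δp ≈ 804 kPa

V = 4Q/(πD²) = 4·0.146/(π·0.241²) = 3.201 m/s
Re = VD/ν = 3.201·0.241/2.52×10^-6 = 3.06×10^5 → turbulent
ε/D = 0.22/241 = 9.13×10^-4
Haaland: f = 0.02013
h_f = f(L/D)V²/(2g) = 0.02013·(2300/0.241)·3.201²/(2·9.81) = 100.3 m
Δp = ρg·h_f = 817.0·9.81·100.3 = 804.0 kPa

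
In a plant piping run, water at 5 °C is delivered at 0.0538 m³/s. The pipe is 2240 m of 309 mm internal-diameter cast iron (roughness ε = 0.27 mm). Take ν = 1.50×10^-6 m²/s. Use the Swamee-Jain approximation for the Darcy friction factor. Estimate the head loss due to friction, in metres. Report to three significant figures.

h_f ≈ 4.02 m

V = 4Q/(πD²) = 4·0.0538/(π·0.309²) = 0.7174 m/s
Re = VD/ν = 0.7174·0.309/1.50×10^-6 = 1.48×10^5 → turbulent
ε/D = 0.27/309 = 8.74×10^-4
Swamee-Jain: f = 0.02114
h_f = f(L/D)V²/(2g) = 0.02114·(2240/0.309)·0.7174²/(2·9.81) = 4.020 m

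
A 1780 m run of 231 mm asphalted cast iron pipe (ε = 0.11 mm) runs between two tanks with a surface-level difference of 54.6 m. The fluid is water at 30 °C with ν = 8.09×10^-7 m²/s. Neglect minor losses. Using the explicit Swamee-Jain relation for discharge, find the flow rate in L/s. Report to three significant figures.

Q ≈ 119 L/s

Swamee-Jain (Type II): Q = -0.965·√(gD⁵h_f/L)·ln[ε/(3.7D) + √(3.17ν²L/(gD³h_f))]
√(gD⁵h_f/L) = √(9.81·0.231⁵·54.6/1780) = 0.01407
ε/(3.7D) = 1.29×10^-4; √(3.17ν²L/(gD³h_f)) = 2.37×10^-5
Q = -0.965·0.01407·ln(1.524×10^-4) = 0.1193 m³/s
Check: V = 2.85 m/s, Re = 8.13×10^5, f = 0.01726, h_f = 54.9 m ≈ 54.6 m ✓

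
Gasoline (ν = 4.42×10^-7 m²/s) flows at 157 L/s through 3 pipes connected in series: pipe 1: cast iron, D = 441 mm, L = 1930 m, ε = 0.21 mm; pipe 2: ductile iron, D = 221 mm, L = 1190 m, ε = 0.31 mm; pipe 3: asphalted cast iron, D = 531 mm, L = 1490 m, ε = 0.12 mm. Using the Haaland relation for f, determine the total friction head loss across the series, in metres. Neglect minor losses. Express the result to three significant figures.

H ≈ 104 m

Pipe 1: V = 1.028 m/s, Re = 1.03×10^6, ε/D = 4.76×10^-4, f = 0.01700, h_1 = f(L/D)V²/2g = 4.005 m
Pipe 2: V = 4.093 m/s, Re = 2.05×10^6, ε/D = 0.00140, f = 0.02150, h_2 = f(L/D)V²/2g = 98.86 m
Pipe 3: V = 0.7090 m/s, Re = 8.52×10^5, ε/D = 2.26×10^-4, f = 0.01500, h_3 = f(L/D)V²/2g = 1.078 m
Series → Q common, losses add: H = Σh = 103.9 m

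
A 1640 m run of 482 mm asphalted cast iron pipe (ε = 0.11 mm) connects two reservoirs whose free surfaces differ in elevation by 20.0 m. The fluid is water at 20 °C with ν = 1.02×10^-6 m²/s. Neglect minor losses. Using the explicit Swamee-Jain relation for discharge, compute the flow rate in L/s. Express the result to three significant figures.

Q ≈ 510 L/s

Swamee-Jain (Type II): Q = -0.965·√(gD⁵h_f/L)·ln[ε/(3.7D) + √(3.17ν²L/(gD³h_f))]
√(gD⁵h_f/L) = √(9.81·0.482⁵·20.0/1640) = 0.05579
ε/(3.7D) = 6.17×10^-5; √(3.17ν²L/(gD³h_f)) = 1.57×10^-5
Q = -0.965·0.05579·ln(7.737×10^-5) = 0.5097 m³/s
Check: V = 2.79 m/s, Re = 1.32×10^6, f = 0.01487, h_f = 20.1 m ≈ 20.0 m ✓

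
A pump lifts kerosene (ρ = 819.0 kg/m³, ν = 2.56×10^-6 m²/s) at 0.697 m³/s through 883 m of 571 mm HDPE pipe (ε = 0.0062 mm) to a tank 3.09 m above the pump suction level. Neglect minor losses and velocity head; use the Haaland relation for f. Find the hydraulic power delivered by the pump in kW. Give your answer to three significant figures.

V = 4Q/(πD²) = 2.722 m/s; Re = 6.07×10^5; ε/D = 1.09×10^-5; f = 0.01276
h_f = f(L/D)V²/2g = 7.453 m
Total head H = z + h_f = 3.09 + 7.453 = 10.54 m
P_hyd = ρgQH = 819.0·9.81·0.697·10.54 = 59.04 kW

P_hyd ≈ 59.0 kW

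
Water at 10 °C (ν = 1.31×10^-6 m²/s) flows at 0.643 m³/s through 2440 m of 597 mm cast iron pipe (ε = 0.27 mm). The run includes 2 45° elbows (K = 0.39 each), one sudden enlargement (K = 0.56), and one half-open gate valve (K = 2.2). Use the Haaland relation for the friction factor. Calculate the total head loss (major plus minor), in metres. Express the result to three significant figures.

V = 4Q/(πD²) = 2.297 m/s; V²/2g = 0.2689 m
Re = 1.05×10^6, ε/D = 4.52×10^-4 → f = 0.01681 (Haaland)
Major: h_f = f(L/D)·V²/2g = 0.01681·4087·0.2689 = 18.48 m
Minor: ΣK = 3.54; h_m = ΣK·V²/2g = 0.9520 m
Total H_L = 18.48 + 0.9520 = 19.43 m

H_L ≈ 19.4 m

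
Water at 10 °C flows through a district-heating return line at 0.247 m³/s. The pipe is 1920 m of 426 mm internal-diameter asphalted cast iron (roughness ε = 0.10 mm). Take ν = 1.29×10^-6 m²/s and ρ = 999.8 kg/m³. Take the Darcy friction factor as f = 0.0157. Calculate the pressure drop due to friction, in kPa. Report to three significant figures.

Δp ≈ 106 kPa

V = 4Q/(πD²) = 4·0.247/(π·0.426²) = 1.733 m/s
h_f = f(L/D)V²/(2g) = 0.01570·(1920/0.426)·1.733²/(2·9.81) = 10.83 m
Δp = ρg·h_f = 999.8·9.81·10.83 = 106.2 kPa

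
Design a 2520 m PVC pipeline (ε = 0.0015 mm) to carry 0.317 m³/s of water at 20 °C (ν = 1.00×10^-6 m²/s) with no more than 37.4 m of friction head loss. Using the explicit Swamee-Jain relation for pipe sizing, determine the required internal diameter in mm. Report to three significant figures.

Swamee-Jain (Type III): D = 0.66·[ε^1.25·(LQ²/(gh_f))^4.75 + ν·Q^9.4·(L/(gh_f))^5.2]^0.04
LQ²/(gh_f) = 0.6902; L/(gh_f) = 6.868
Term 1 = ε^1.25·(…)^4.75 = 9.02×10^-9; Term 2 = ν·Q^9.4·(…)^5.2 = 4.59×10^-7
D = 0.66·(9.02×10^-9 + 4.59×10^-7)^0.04 = 0.3684 m = 368 mm
Check: V = 2.97 m/s, Re = 1.10×10^6, f = 0.01154, h_f = 35.6 m ≈ 37.4 m ✓

D ≈ 368 mm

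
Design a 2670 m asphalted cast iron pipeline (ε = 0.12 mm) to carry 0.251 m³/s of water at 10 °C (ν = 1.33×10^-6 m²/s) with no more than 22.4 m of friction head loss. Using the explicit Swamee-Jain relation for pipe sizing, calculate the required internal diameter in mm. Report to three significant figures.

Swamee-Jain (Type III): D = 0.66·[ε^1.25·(LQ²/(gh_f))^4.75 + ν·Q^9.4·(L/(gh_f))^5.2]^0.04
LQ²/(gh_f) = 0.7655; L/(gh_f) = 12.15
Term 1 = ε^1.25·(…)^4.75 = 3.53×10^-6; Term 2 = ν·Q^9.4·(…)^5.2 = 1.32×10^-6
D = 0.66·(3.53×10^-6 + 1.32×10^-6)^0.04 = 0.4046 m = 405 mm
Check: V = 1.95 m/s, Re = 5.94×10^5, f = 0.01616, h_f = 20.7 m ≈ 22.4 m ✓

D ≈ 405 mm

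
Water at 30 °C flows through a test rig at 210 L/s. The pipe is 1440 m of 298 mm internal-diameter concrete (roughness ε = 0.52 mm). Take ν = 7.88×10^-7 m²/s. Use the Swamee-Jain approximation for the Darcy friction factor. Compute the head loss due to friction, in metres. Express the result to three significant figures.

h_f ≈ 51.0 m

V = 4Q/(πD²) = 4·0.210/(π·0.298²) = 3.011 m/s
Re = VD/ν = 3.011·0.298/7.88×10^-7 = 1.14×10^6 → turbulent
ε/D = 0.52/298 = 0.00174
Swamee-Jain: f = 0.02284
h_f = f(L/D)V²/(2g) = 0.02284·(1440/0.298)·3.011²/(2·9.81) = 51.01 m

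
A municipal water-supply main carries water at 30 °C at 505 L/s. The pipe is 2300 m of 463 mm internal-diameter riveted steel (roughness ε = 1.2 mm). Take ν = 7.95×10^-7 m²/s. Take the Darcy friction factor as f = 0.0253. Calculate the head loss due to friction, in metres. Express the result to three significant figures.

V = 4Q/(πD²) = 4·0.505/(π·0.463²) = 2.999 m/s
h_f = f(L/D)V²/(2g) = 0.02530·(2300/0.463)·2.999²/(2·9.81) = 57.63 m

h_f ≈ 57.6 m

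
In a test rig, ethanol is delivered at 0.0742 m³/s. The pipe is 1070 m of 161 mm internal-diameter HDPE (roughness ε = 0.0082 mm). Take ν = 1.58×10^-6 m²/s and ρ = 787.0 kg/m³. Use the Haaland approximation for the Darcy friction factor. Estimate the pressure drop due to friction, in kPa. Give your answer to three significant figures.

V = 4Q/(πD²) = 4·0.0742/(π·0.161²) = 3.645 m/s
Re = VD/ν = 3.645·0.161/1.58×10^-6 = 3.71×10^5 → turbulent
ε/D = 0.0082/161 = 5.09×10^-5
Haaland: f = 0.01430
h_f = f(L/D)V²/(2g) = 0.01430·(1070/0.161)·3.645²/(2·9.81) = 64.34 m
Δp = ρg·h_f = 787.0·9.81·64.34 = 496.7 kPa

Δp ≈ 497 kPa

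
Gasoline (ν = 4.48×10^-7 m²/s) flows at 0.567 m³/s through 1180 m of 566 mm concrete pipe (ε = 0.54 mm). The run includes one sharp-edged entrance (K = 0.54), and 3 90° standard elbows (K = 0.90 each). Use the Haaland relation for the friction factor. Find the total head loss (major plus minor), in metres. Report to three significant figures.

V = 4Q/(πD²) = 2.254 m/s; V²/2g = 0.2588 m
Re = 2.85×10^6, ε/D = 9.54×10^-4 → f = 0.01955 (Haaland)
Major: h_f = f(L/D)·V²/2g = 0.01955·2085·0.2588 = 10.55 m
Minor: ΣK = 3.24; h_m = ΣK·V²/2g = 0.8386 m
Total H_L = 10.55 + 0.8386 = 11.39 m

H_L ≈ 11.4 m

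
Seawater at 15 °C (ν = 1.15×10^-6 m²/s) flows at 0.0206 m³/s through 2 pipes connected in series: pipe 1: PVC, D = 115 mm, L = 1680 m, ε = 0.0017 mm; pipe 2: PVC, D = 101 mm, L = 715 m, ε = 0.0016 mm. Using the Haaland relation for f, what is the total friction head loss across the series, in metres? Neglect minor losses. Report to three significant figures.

Pipe 1: V = 1.983 m/s, Re = 1.98×10^5, ε/D = 1.48×10^-5, f = 0.01561, h_1 = f(L/D)V²/2g = 45.73 m
Pipe 2: V = 2.571 m/s, Re = 2.26×10^5, ε/D = 1.58×10^-5, f = 0.01524, h_2 = f(L/D)V²/2g = 36.36 m
Series → Q common, losses add: H = Σh = 82.09 m

H ≈ 82.1 m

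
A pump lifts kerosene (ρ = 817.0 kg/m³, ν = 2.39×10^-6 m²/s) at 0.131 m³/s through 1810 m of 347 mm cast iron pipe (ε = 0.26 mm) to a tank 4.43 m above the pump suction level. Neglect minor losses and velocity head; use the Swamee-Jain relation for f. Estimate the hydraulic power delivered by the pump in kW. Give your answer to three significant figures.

P_hyd ≈ 15.4 kW

V = 4Q/(πD²) = 1.385 m/s; Re = 2.01×10^5; ε/D = 7.49×10^-4; f = 0.02013
h_f = f(L/D)V²/2g = 10.27 m
Total head H = z + h_f = 4.43 + 10.27 = 14.70 m
P_hyd = ρgQH = 817.0·9.81·0.131·14.70 = 15.43 kW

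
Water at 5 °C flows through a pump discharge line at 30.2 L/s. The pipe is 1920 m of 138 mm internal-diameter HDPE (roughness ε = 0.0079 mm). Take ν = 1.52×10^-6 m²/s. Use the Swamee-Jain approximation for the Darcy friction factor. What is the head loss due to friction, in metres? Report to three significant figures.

V = 4Q/(πD²) = 4·0.0302/(π·0.138²) = 2.019 m/s
Re = VD/ν = 2.019·0.138/1.52×10^-6 = 1.83×10^5 → turbulent
ε/D = 0.0079/138 = 5.72×10^-5
Swamee-Jain: f = 0.01628
h_f = f(L/D)V²/(2g) = 0.01628·(1920/0.138)·2.019²/(2·9.81) = 47.07 m

h_f ≈ 47.1 m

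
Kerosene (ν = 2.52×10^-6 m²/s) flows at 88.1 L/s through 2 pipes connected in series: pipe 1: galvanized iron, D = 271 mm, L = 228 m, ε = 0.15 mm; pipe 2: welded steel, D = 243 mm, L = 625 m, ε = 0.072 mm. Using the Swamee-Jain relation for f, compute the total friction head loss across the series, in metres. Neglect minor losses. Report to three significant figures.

H ≈ 10.4 m

Pipe 1: V = 1.527 m/s, Re = 1.64×10^5, ε/D = 5.54×10^-4, f = 0.01955, h_1 = f(L/D)V²/2g = 1.956 m
Pipe 2: V = 1.900 m/s, Re = 1.83×10^5, ε/D = 2.96×10^-4, f = 0.01795, h_2 = f(L/D)V²/2g = 8.491 m
Series → Q common, losses add: H = Σh = 10.45 m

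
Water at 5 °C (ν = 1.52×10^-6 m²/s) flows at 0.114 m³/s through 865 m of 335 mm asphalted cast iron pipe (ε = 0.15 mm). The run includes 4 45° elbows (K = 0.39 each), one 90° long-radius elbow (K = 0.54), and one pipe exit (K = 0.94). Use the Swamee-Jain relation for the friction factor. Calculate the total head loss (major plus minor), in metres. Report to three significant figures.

V = 4Q/(πD²) = 1.293 m/s; V²/2g = 0.08526 m
Re = 2.85×10^5, ε/D = 4.48×10^-4 → f = 0.01809 (Swamee-Jain)
Major: h_f = f(L/D)·V²/2g = 0.01809·2582·0.08526 = 3.983 m
Minor: ΣK = 3.04; h_m = ΣK·V²/2g = 0.2592 m
Total H_L = 3.983 + 0.2592 = 4.242 m

H_L ≈ 4.24 m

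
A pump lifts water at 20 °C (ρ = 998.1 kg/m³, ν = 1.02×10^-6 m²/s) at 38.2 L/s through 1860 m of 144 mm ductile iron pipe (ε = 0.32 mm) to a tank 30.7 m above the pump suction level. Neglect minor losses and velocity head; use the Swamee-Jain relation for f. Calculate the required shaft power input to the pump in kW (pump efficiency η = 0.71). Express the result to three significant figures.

P_shaft ≈ 63.4 kW

V = 4Q/(πD²) = 2.346 m/s; Re = 3.31×10^5; ε/D = 0.00222; f = 0.02474
h_f = f(L/D)V²/2g = 89.61 m
Total head H = z + h_f = 30.7 + 89.61 = 120.3 m
P_hyd = ρgQH = 998.1·9.81·0.0382·120.3 = 45.00 kW
P_shaft = P_hyd/η = 45.00/0.71 = 63.38 kW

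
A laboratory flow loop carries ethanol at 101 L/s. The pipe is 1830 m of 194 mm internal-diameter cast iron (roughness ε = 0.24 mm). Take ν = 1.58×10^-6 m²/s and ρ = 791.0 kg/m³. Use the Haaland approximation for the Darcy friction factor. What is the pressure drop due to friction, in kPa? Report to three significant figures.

V = 4Q/(πD²) = 4·0.101/(π·0.194²) = 3.417 m/s
Re = VD/ν = 3.417·0.194/1.58×10^-6 = 4.20×10^5 → turbulent
ε/D = 0.24/194 = 0.00124
Haaland: f = 0.02127
h_f = f(L/D)V²/(2g) = 0.02127·(1830/0.194)·3.417²/(2·9.81) = 119.4 m
Δp = ρg·h_f = 791.0·9.81·119.4 = 926.4 kPa

Δp ≈ 926 kPa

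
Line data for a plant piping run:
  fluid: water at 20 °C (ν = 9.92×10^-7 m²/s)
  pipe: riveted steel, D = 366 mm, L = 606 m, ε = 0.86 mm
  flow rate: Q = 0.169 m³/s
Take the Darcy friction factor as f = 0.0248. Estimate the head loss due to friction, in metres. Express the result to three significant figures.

V = 4Q/(πD²) = 4·0.169/(π·0.366²) = 1.606 m/s
h_f = f(L/D)V²/(2g) = 0.02480·(606/0.366)·1.606²/(2·9.81) = 5.400 m

h_f ≈ 5.40 m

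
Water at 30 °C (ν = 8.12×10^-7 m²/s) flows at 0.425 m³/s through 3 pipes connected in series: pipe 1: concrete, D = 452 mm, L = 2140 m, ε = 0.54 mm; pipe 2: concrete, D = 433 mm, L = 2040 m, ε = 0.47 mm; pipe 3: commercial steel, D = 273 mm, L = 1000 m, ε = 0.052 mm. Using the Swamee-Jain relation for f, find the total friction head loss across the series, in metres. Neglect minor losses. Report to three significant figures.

H ≈ 215 m

Pipe 1: V = 2.649 m/s, Re = 1.47×10^6, ε/D = 0.00119, f = 0.02076, h_1 = f(L/D)V²/2g = 35.15 m
Pipe 2: V = 2.886 m/s, Re = 1.54×10^6, ε/D = 0.00109, f = 0.02029, h_2 = f(L/D)V²/2g = 40.58 m
Pipe 3: V = 7.261 m/s, Re = 2.44×10^6, ε/D = 1.90×10^-4, f = 0.01411, h_3 = f(L/D)V²/2g = 138.8 m
Series → Q common, losses add: H = Σh = 214.6 m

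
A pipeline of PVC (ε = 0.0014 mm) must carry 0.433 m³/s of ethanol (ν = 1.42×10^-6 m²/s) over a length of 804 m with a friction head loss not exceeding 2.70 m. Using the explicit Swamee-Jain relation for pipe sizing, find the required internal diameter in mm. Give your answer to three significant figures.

D ≈ 572 mm

Swamee-Jain (Type III): D = 0.66·[ε^1.25·(LQ²/(gh_f))^4.75 + ν·Q^9.4·(L/(gh_f))^5.2]^0.04
LQ²/(gh_f) = 5.691; L/(gh_f) = 30.35
Term 1 = ε^1.25·(…)^4.75 = 1.86×10^-4; Term 2 = ν·Q^9.4·(…)^5.2 = 0.0277
D = 0.66·(1.86×10^-4 + 0.0277)^0.04 = 0.5720 m = 572 mm
Check: V = 1.69 m/s, Re = 6.79×10^5, f = 0.01245, h_f = 2.53 m ≈ 2.70 m ✓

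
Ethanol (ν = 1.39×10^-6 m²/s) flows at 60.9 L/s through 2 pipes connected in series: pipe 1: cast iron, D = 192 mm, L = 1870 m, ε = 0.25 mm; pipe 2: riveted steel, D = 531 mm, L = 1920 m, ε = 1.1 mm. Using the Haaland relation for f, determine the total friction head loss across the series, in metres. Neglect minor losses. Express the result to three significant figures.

H ≈ 48.1 m

Pipe 1: V = 2.103 m/s, Re = 2.91×10^5, ε/D = 0.00130, f = 0.02174, h_1 = f(L/D)V²/2g = 47.74 m
Pipe 2: V = 0.2750 m/s, Re = 1.05×10^5, ε/D = 0.00207, f = 0.02510, h_2 = f(L/D)V²/2g = 0.3498 m
Series → Q common, losses add: H = Σh = 48.09 m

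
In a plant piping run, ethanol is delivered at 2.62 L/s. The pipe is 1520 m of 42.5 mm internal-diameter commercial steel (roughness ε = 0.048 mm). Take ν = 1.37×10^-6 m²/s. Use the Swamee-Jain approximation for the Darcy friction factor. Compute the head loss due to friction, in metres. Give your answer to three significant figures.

V = 4Q/(πD²) = 4·0.00262/(π·0.0425²) = 1.847 m/s
Re = VD/ν = 1.847·0.0425/1.37×10^-6 = 5.73×10^4 → turbulent
ε/D = 0.048/42.5 = 0.00113
Swamee-Jain: f = 0.02414
h_f = f(L/D)V²/(2g) = 0.02414·(1520/0.0425)·1.847²/(2·9.81) = 150.1 m

h_f ≈ 150 m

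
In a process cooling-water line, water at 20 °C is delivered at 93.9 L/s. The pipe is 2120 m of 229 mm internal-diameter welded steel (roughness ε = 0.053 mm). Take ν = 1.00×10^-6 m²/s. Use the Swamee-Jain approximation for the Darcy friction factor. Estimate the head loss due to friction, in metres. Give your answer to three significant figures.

h_f ≈ 38.6 m

V = 4Q/(πD²) = 4·0.0939/(π·0.229²) = 2.280 m/s
Re = VD/ν = 2.280·0.229/1.00×10^-6 = 5.22×10^5 → turbulent
ε/D = 0.053/229 = 2.31×10^-4
Swamee-Jain: f = 0.01574
h_f = f(L/D)V²/(2g) = 0.01574·(2120/0.229)·2.280²/(2·9.81) = 38.61 m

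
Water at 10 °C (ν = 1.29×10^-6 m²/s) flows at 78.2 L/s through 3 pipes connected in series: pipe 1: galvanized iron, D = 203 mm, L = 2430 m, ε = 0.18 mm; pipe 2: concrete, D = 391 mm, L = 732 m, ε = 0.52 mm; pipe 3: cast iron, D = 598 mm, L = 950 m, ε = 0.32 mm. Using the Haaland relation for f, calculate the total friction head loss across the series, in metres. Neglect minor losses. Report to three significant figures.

H ≈ 71.7 m

Pipe 1: V = 2.416 m/s, Re = 3.80×10^5, ε/D = 8.87×10^-4, f = 0.01985, h_1 = f(L/D)V²/2g = 70.70 m
Pipe 2: V = 0.6513 m/s, Re = 1.97×10^5, ε/D = 0.00133, f = 0.02216, h_2 = f(L/D)V²/2g = 0.8967 m
Pipe 3: V = 0.2784 m/s, Re = 1.29×10^5, ε/D = 5.35×10^-4, f = 0.01962, h_3 = f(L/D)V²/2g = 0.1232 m
Series → Q common, losses add: H = Σh = 71.72 m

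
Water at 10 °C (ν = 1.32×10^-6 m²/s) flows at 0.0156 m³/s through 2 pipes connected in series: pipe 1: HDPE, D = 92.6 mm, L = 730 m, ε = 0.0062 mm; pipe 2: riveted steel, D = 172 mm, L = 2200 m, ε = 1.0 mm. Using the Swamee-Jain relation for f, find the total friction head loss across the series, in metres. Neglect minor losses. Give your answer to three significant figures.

Pipe 1: V = 2.316 m/s, Re = 1.62×10^5, ε/D = 6.70×10^-5, f = 0.01671, h_1 = f(L/D)V²/2g = 36.02 m
Pipe 2: V = 0.6714 m/s, Re = 8.75×10^4, ε/D = 0.00581, f = 0.03304, h_2 = f(L/D)V²/2g = 9.711 m
Series → Q common, losses add: H = Σh = 45.73 m

H ≈ 45.7 m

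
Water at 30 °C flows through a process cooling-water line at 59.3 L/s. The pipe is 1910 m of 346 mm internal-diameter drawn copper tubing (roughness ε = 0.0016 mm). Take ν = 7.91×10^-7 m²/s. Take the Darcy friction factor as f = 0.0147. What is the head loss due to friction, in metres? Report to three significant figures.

V = 4Q/(πD²) = 4·0.0593/(π·0.346²) = 0.6307 m/s
h_f = f(L/D)V²/(2g) = 0.01470·(1910/0.346)·0.6307²/(2·9.81) = 1.645 m

h_f ≈ 1.65 m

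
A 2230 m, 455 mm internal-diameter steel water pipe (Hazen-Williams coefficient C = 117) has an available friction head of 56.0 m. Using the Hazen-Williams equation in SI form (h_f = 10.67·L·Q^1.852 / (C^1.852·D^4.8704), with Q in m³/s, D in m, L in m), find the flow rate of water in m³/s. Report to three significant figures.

Q ≈ 0.562 m³/s

Rearranging: Q = [h_f·C^1.852·D^4.8704 / (10.67·L)]^(1/1.852)
Q = [56.0·117^1.852·0.455^4.8704 / (10.67·2230)]^0.540 = 0.5619 m³/s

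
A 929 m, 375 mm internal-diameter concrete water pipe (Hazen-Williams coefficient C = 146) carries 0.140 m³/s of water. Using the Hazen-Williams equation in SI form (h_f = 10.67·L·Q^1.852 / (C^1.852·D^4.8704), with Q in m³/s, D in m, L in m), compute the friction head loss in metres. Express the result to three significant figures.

h_f = 10.67·929·0.140^1.852 / (146^1.852·0.375^4.8704) = 3.027 m

h_f ≈ 3.03 m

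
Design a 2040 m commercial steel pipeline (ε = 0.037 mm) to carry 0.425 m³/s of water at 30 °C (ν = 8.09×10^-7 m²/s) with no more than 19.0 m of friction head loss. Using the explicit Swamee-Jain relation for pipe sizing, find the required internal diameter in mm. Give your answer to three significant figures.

D ≈ 463 mm

Swamee-Jain (Type III): D = 0.66·[ε^1.25·(LQ²/(gh_f))^4.75 + ν·Q^9.4·(L/(gh_f))^5.2]^0.04
LQ²/(gh_f) = 1.977; L/(gh_f) = 10.94
Term 1 = ε^1.25·(…)^4.75 = 7.35×10^-5; Term 2 = ν·Q^9.4·(…)^5.2 = 6.59×10^-5
D = 0.66·(7.35×10^-5 + 6.59×10^-5)^0.04 = 0.4627 m = 463 mm
Check: V = 2.53 m/s, Re = 1.45×10^6, f = 0.01280, h_f = 18.4 m ≈ 19.0 m ✓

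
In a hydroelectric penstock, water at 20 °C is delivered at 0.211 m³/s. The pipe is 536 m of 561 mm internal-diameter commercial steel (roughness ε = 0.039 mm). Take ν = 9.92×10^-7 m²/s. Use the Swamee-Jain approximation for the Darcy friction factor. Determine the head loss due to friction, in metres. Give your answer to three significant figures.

h_f ≈ 0.502 m

V = 4Q/(πD²) = 4·0.211/(π·0.561²) = 0.8536 m/s
Re = VD/ν = 0.8536·0.561/9.92×10^-7 = 4.83×10^5 → turbulent
ε/D = 0.039/561 = 6.95×10^-5
Swamee-Jain: f = 0.01416
h_f = f(L/D)V²/(2g) = 0.01416·(536/0.561)·0.8536²/(2·9.81) = 0.5024 m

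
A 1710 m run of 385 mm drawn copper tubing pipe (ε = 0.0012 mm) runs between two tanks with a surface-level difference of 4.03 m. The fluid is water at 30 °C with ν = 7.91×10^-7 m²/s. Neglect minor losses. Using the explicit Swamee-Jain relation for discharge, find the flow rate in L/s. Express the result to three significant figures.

Q ≈ 137 L/s

Swamee-Jain (Type II): Q = -0.965·√(gD⁵h_f/L)·ln[ε/(3.7D) + √(3.17ν²L/(gD³h_f))]
√(gD⁵h_f/L) = √(9.81·0.385⁵·4.03/1710) = 0.01398
ε/(3.7D) = 8.42×10^-7; √(3.17ν²L/(gD³h_f)) = 3.88×10^-5
Q = -0.965·0.01398·ln(3.962×10^-5) = 0.1368 m³/s
Check: V = 1.17 m/s, Re = 5.72×10^5, f = 0.01284, h_f = 4.01 m ≈ 4.03 m ✓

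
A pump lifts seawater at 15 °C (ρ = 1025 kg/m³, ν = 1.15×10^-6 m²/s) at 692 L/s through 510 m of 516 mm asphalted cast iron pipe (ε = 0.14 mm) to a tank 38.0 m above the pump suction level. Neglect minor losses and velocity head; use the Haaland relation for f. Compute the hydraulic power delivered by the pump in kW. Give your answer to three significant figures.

P_hyd ≈ 322 kW

V = 4Q/(πD²) = 3.309 m/s; Re = 1.48×10^6; ε/D = 2.71×10^-4; f = 0.01512
h_f = f(L/D)V²/2g = 8.343 m
Total head H = z + h_f = 38.0 + 8.343 = 46.34 m
P_hyd = ρgQH = 1025·9.81·0.692·46.34 = 322.5 kW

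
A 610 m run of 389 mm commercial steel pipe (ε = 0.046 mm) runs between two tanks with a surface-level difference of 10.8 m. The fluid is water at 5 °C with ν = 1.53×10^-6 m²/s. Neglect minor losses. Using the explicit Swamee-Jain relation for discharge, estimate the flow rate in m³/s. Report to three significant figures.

Swamee-Jain (Type II): Q = -0.965·√(gD⁵h_f/L)·ln[ε/(3.7D) + √(3.17ν²L/(gD³h_f))]
√(gD⁵h_f/L) = √(9.81·0.389⁵·10.8/610) = 0.03933
ε/(3.7D) = 3.20×10^-5; √(3.17ν²L/(gD³h_f)) = 2.69×10^-5
Q = -0.965·0.03933·ln(5.890×10^-5) = 0.3697 m³/s
Check: V = 3.11 m/s, Re = 7.91×10^5, f = 0.01403, h_f = 10.9 m ≈ 10.8 m ✓

Q ≈ 0.370 m³/s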